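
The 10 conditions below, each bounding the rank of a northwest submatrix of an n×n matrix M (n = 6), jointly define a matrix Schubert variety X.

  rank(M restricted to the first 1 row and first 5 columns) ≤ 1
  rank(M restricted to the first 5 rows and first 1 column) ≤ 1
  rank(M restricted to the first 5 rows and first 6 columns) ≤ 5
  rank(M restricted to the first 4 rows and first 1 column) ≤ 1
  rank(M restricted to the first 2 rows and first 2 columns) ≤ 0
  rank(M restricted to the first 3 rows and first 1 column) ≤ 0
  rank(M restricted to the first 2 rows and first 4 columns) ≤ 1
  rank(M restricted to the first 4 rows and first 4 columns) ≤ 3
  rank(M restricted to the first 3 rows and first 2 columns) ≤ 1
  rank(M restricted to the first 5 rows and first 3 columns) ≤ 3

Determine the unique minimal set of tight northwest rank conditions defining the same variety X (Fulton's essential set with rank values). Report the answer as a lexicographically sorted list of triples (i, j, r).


Computing R[i][j] = min implied NW-rank bound (n=6, 10 conditions):

  R[1]: 0  0  1  1  1  1
  R[2]: 0  0  1  1  2  2
  R[3]: 0  1  2  2  3  3
  R[4]: 1  2  3  3  4  4
  R[5]: 1  2  3  4  5  5
  R[6]: 1  2  3  4  5  6

reading off 1-entries of Δ²R: w = (3, 5, 2, 1, 4, 6).

D(w) has 6 cells with 3 SE-corners; essential set:

[(2, 2, 0), (2, 4, 1), (3, 1, 0)]


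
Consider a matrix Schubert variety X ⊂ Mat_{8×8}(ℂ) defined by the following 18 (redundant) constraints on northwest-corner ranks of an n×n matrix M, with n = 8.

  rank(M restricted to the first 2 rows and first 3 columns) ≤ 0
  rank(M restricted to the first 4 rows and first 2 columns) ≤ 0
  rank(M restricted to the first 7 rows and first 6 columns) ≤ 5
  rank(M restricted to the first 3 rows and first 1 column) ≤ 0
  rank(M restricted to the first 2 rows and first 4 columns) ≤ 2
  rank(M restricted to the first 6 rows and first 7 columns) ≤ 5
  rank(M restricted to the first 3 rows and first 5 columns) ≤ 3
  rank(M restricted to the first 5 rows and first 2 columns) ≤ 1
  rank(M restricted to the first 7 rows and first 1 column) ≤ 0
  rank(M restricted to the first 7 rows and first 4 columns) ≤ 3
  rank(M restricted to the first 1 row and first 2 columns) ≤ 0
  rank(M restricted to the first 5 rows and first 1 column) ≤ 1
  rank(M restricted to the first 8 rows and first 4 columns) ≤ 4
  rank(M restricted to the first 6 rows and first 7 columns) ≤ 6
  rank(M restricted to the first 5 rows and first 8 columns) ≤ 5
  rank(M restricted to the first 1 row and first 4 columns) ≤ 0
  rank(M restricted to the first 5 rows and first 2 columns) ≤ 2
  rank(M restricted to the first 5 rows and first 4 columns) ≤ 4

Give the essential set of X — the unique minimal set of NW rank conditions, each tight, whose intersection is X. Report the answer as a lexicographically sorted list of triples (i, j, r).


Propagating the 18 rank bounds to every northwest block:

  row 1: 0, 0, 0, 0, 1, 1, 1, 1
  row 2: 0, 0, 0, 1, 2, 2, 2, 2
  row 3: 0, 0, 1, 2, 3, 3, 3, 3
  row 4: 0, 0, 1, 2, 3, 4, 4, 4
  row 5: 0, 1, 2, 3, 4, 5, 5, 5
  row 6: 0, 1, 2, 3, 4, 5, 5, 6
  row 7: 0, 1, 2, 3, 4, 5, 6, 7
  row 8: 1, 2, 3, 4, 5, 6, 7, 8

giving w = (5, 4, 3, 6, 2, 8, 7, 1) via Δ²R.

ℓ(w)=15; the 5 essential cells (i,j,r):

[(1, 4, 0), (2, 3, 0), (4, 2, 0), (6, 7, 5), (7, 1, 0)]


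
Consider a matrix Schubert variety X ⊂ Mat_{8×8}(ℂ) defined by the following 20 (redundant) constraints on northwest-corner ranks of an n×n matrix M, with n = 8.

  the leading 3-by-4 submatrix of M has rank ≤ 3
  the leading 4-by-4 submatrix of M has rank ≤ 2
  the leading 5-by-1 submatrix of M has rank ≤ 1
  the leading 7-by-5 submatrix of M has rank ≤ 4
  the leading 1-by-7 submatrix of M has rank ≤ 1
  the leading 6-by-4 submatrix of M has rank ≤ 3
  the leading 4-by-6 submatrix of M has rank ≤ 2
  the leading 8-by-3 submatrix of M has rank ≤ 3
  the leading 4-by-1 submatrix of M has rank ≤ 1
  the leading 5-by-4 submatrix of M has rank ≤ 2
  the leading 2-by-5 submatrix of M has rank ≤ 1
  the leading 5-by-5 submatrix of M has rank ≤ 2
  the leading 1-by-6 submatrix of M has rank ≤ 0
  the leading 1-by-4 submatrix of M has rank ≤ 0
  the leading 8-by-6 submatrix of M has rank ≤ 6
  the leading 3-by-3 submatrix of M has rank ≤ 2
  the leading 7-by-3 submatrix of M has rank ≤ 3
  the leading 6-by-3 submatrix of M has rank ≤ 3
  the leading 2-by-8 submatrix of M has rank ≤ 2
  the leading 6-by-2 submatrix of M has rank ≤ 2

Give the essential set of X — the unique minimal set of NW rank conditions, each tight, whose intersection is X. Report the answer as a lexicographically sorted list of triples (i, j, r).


Rank table r_w(8×8) implied by the 20 constraints:

  i=1: 0 | 0 | 0 | 0 | 0 | 0 | 1 | 1
  i=2: 1 | 1 | 1 | 1 | 1 | 1 | 2 | 2
  i=3: 1 | 2 | 2 | 2 | 2 | 2 | 3 | 3
  i=4: 1 | 2 | 2 | 2 | 2 | 2 | 3 | 4
  i=5: 1 | 2 | 2 | 2 | 2 | 3 | 4 | 5
  i=6: 1 | 2 | 3 | 3 | 3 | 4 | 5 | 6
  i=7: 1 | 2 | 3 | 4 | 4 | 5 | 6 | 7
  i=8: 1 | 2 | 3 | 4 | 5 | 6 | 7 | 8

giving w = (7, 1, 2, 8, 6, 3, 4, 5) via Δ²R.

|D(w)|=13, |Ess(w)|=3:

[(1, 6, 0), (4, 6, 2), (5, 5, 2)]


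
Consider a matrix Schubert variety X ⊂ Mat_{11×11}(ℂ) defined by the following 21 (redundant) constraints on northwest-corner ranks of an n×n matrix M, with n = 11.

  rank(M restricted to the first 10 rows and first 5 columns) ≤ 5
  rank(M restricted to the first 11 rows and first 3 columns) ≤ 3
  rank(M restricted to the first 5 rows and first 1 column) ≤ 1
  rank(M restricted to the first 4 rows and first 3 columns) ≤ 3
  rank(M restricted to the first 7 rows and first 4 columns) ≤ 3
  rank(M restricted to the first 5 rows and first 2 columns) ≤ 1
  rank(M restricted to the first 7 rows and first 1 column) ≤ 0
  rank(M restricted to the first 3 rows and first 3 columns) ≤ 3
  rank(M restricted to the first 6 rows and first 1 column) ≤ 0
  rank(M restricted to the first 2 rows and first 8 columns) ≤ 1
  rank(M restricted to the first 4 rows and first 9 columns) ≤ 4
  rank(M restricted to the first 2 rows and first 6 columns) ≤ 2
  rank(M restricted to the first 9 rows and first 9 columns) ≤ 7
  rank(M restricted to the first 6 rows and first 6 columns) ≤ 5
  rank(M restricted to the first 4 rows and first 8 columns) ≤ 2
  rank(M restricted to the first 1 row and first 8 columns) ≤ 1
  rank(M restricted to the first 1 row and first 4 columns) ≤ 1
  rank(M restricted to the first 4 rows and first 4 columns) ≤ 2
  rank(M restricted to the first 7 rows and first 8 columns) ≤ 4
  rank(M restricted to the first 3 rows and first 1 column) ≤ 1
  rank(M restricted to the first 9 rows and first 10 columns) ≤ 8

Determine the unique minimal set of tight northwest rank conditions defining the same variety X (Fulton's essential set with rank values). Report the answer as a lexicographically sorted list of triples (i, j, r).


The tightest implied rank at each (i,j), from the 21 conditions:

  0  1  1  1  1  1  1  1  1  1  1
  0  1  1  1  1  1  1  1  2  2  2
  0  1  2  2  2  2  2  2  3  3  3
  0  1  2  2  2  2  2  2  3  4  4
  0  1  2  3  3  3  3  3  4  5  5
  0  1  2  3  4  4  4  4  5  6  6
  0  1  2  3  4  4  4  4  5  6  7
  1  2  3  4  5  5  5  5  6  7  8
  1  2  3  4  5  6  6  6  7  8  9
  1  2  3  4  5  6  7  7  8  9  10
  1  2  3  4  5  6  7  8  9  10  11

so w = (2, 9, 3, 10, 4, 5, 11, 1, 6, 7, 8).

D(w) has 21 cells with 4 SE-corners; essential set:

[(2, 8, 1), (4, 8, 2), (7, 1, 0), (7, 8, 4)]


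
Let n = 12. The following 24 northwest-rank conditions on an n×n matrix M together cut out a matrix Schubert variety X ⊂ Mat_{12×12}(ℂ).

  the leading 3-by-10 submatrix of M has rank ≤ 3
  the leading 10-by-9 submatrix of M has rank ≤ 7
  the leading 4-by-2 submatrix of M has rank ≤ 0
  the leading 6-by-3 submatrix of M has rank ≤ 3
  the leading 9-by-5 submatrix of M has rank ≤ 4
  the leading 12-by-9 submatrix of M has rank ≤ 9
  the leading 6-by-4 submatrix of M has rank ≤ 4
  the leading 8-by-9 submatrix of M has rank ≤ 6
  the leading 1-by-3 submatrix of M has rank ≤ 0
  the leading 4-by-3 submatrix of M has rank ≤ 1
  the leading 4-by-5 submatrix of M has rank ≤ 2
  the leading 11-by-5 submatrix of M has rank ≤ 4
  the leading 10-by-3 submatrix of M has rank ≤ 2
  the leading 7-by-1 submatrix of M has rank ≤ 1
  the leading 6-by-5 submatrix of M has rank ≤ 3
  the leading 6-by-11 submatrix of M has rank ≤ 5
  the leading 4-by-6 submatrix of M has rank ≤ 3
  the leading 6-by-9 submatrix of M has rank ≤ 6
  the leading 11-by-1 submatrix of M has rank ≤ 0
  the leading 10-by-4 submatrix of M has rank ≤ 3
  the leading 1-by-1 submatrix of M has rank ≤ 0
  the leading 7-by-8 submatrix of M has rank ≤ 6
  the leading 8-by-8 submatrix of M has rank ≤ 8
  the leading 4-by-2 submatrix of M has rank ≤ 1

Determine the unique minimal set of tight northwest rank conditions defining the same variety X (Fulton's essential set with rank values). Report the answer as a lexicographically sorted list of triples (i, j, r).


Propagating the 24 rank bounds to every northwest block:

  R[1]: 0 | 0 | 0 | 1 | 1 | 1 | 1 | 1 | 1 | 1 | 1 | 1
  R[2]: 0 | 0 | 1 | 2 | 2 | 2 | 2 | 2 | 2 | 2 | 2 | 2
  R[3]: 0 | 0 | 1 | 2 | 2 | 3 | 3 | 3 | 3 | 3 | 3 | 3
  R[4]: 0 | 0 | 1 | 2 | 2 | 3 | 4 | 4 | 4 | 4 | 4 | 4
  R[5]: 0 | 1 | 2 | 3 | 3 | 4 | 5 | 5 | 5 | 5 | 5 | 5
  R[6]: 0 | 1 | 2 | 3 | 3 | 4 | 5 | 5 | 5 | 5 | 5 | 6
  R[7]: 0 | 1 | 2 | 3 | 4 | 5 | 6 | 6 | 6 | 6 | 6 | 7
  R[8]: 0 | 1 | 2 | 3 | 4 | 5 | 6 | 6 | 6 | 7 | 7 | 8
  R[9]: 0 | 1 | 2 | 3 | 4 | 5 | 6 | 7 | 7 | 8 | 8 | 9
  R[10]: 0 | 1 | 2 | 3 | 4 | 5 | 6 | 7 | 7 | 8 | 9 | 10
  R[11]: 0 | 1 | 2 | 3 | 4 | 5 | 6 | 7 | 8 | 9 | 10 | 11
  R[12]: 1 | 2 | 3 | 4 | 5 | 6 | 7 | 8 | 9 | 10 | 11 | 12

giving w = (4, 3, 6, 7, 2, 12, 5, 10, 8, 11, 9, 1) via Δ²R.

ℓ(w)=26; the 8 essential cells (i,j,r):

[(1, 3, 0), (4, 2, 0), (4, 5, 2), (6, 5, 3), (6, 11, 5), (8, 9, 6), (10, 9, 7), (11, 1, 0)]


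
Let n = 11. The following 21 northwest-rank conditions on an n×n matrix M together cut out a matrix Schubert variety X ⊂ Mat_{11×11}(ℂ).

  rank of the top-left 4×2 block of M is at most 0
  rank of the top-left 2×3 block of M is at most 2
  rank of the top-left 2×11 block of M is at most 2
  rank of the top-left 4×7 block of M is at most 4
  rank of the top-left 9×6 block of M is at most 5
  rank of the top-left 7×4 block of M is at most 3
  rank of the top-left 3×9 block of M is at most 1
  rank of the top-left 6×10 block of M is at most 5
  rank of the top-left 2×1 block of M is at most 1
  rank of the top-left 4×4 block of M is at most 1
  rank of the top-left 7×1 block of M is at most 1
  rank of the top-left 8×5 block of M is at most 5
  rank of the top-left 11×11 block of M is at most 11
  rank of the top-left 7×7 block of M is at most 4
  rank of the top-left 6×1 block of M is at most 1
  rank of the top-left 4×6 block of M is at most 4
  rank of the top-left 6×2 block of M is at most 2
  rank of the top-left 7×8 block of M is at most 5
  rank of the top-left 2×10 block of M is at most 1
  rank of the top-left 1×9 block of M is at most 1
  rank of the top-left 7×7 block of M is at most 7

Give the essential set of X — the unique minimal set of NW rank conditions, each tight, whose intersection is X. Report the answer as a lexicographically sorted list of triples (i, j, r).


Recovering R(i,j) via the rank-extension bound from the 21 conditions:

  0  0  1  1  1  1  1  1  1  1  1
  0  0  1  1  1  1  1  1  1  1  2
  0  0  1  1  1  1  1  1  1  2  3
  0  0  1  1  2  2  2  2  2  3  4
  1  1  2  2  3  3  3  3  3  4  5
  1  2  3  3  4  4  4  4  4  5  6
  1  2  3  3  4  4  4  5  5  6  7
  1  2  3  4  5  5  5  6  6  7  8
  1  2  3  4  5  5  6  7  7  8  9
  1  2  3  4  5  6  7  8  8  9  10
  1  2  3  4  5  6  7  8  9  10  11

hence w(1..11) = (3, 11, 10, 5, 1, 2, 8, 4, 7, 6, 9).

D(w) has 26 cells with 7 SE-corners; essential set:

[(2, 10, 1), (3, 9, 1), (4, 2, 0), (4, 4, 1), (7, 4, 3), (7, 7, 4), (9, 6, 5)]


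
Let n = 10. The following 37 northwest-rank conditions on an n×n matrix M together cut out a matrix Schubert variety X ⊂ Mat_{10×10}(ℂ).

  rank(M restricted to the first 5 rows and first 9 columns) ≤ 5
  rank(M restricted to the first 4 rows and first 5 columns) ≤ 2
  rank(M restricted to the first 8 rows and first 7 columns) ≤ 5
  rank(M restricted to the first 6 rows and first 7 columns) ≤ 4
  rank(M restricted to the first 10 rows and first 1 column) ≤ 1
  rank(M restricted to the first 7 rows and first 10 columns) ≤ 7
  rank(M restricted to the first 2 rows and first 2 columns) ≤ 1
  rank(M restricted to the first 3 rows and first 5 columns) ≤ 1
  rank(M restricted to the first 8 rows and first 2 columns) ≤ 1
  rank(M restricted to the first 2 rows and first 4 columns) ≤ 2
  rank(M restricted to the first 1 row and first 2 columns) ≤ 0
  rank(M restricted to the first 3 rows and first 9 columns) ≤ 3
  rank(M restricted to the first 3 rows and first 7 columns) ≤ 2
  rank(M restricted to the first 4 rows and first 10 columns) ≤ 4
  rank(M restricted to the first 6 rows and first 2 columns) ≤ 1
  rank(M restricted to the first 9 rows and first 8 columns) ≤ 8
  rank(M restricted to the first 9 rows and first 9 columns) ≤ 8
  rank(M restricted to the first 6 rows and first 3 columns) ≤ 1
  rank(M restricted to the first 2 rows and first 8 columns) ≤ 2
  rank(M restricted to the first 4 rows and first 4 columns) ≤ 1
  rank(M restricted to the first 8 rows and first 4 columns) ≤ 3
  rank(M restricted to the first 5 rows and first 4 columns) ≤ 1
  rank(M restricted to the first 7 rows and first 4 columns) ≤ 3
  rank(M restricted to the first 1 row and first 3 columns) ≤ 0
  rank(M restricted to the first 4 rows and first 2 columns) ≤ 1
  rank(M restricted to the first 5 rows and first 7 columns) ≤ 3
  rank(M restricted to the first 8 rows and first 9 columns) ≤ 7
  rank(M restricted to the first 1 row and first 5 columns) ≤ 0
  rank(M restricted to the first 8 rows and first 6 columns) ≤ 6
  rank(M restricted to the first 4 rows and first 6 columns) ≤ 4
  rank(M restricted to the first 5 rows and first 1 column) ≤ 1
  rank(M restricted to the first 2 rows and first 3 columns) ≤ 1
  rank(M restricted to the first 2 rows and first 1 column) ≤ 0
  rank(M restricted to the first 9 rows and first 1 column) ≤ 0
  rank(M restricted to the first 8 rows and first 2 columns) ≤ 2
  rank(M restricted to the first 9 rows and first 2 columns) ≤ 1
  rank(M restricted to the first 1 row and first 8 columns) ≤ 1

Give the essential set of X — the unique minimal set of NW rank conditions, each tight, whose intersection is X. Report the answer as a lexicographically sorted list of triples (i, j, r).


Rank table r_w(10×10) implied by the 37 constraints:

  0, 0, 0, 0, 0, 1, 1, 1, 1, 1
  0, 1, 1, 1, 1, 2, 2, 2, 2, 2
  0, 1, 1, 1, 1, 2, 2, 3, 3, 3
  0, 1, 1, 1, 2, 3, 3, 4, 4, 4
  0, 1, 1, 1, 2, 3, 3, 4, 5, 5
  0, 1, 1, 2, 3, 4, 4, 5, 6, 6
  0, 1, 2, 3, 4, 5, 5, 6, 7, 7
  0, 1, 2, 3, 4, 5, 5, 6, 7, 8
  0, 1, 2, 3, 4, 5, 6, 7, 8, 9
  1, 2, 3, 4, 5, 6, 7, 8, 9, 10

giving w = (6, 2, 8, 5, 9, 4, 3, 10, 7, 1) via Δ²R.

D(w) has 24 cells with 8 SE-corners; essential set:

[(1, 5, 0), (3, 5, 1), (3, 7, 2), (5, 4, 1), (5, 7, 3), (6, 3, 1), (8, 7, 5), (9, 1, 0)]


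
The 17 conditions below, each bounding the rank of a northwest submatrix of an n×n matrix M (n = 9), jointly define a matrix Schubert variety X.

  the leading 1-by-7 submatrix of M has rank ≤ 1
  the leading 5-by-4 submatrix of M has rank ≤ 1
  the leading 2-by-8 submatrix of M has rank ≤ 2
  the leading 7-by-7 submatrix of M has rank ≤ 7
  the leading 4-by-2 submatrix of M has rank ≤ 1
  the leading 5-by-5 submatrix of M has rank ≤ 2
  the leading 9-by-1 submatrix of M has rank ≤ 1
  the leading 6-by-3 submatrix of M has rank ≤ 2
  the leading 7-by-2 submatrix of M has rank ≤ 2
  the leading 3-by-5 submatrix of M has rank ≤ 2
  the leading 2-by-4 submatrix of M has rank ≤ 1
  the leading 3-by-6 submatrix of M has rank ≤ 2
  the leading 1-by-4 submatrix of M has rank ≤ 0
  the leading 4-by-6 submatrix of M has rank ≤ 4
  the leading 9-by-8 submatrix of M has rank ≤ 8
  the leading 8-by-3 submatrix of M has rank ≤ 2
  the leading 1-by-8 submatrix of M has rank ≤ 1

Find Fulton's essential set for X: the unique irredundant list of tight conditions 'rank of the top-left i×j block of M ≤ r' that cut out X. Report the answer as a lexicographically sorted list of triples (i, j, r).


Rank table r_w(9×9) implied by the 17 constraints:

  i=1: 0  0  0  0  1  1  1  1  1
  i=2: 1  1  1  1  2  2  2  2  2
  i=3: 1  1  1  1  2  2  3  3  3
  i=4: 1  1  1  1  2  3  4  4  4
  i=5: 1  1  1  1  2  3  4  5  5
  i=6: 1  2  2  2  3  4  5  6  6
  i=7: 1  2  2  3  4  5  6  7  7
  i=8: 1  2  2  3  4  5  6  7  8
  i=9: 1  2  3  4  5  6  7  8  9

second differences of R give the permutation w = (5, 1, 7, 6, 8, 2, 4, 9, 3).

4 SE-corners of the 16-cell Rothe diagram give Ess(w):

[(1, 4, 0), (3, 6, 2), (5, 4, 1), (8, 3, 2)]


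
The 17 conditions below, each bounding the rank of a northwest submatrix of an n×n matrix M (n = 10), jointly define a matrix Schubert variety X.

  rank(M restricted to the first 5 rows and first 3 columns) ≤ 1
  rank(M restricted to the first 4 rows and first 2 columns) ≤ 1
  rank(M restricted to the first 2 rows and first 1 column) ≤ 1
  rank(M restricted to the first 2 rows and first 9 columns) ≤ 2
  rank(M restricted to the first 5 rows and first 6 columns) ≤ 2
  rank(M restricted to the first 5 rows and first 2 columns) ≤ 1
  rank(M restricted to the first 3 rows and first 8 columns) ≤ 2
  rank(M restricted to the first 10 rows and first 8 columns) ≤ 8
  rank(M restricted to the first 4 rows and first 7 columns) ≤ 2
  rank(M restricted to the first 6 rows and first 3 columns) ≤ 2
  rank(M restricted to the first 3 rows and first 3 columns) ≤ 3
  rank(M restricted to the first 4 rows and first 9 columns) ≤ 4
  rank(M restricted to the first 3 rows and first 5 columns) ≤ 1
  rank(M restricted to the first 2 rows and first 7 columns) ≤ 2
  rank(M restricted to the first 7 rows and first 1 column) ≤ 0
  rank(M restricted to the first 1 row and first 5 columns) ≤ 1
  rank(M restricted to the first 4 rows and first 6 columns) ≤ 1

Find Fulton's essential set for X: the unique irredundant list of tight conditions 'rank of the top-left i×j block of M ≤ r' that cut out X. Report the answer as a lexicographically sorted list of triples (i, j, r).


Propagating the 17 rank bounds to every northwest block:

  i=1: 0  1  1  1  1  1  1  1  1  1
  i=2: 0  1  1  1  1  1  2  2  2  2
  i=3: 0  1  1  1  1  1  2  2  3  3
  i=4: 0  1  1  1  1  1  2  3  4  4
  i=5: 0  1  1  2  2  2  3  4  5  5
  i=6: 0  1  2  3  3  3  4  5  6  6
  i=7: 0  1  2  3  4  4  5  6  7  7
  i=8: 1  2  3  4  5  5  6  7  8  8
  i=9: 1  2  3  4  5  6  7  8  9  9
  i=10: 1  2  3  4  5  6  7  8  9  10

the unique w with this rank table is (2, 7, 9, 8, 4, 3, 5, 1, 6, 10).

|D(w)|=21, |Ess(w)|=4:

[(3, 8, 2), (4, 6, 1), (5, 3, 1), (7, 1, 0)]


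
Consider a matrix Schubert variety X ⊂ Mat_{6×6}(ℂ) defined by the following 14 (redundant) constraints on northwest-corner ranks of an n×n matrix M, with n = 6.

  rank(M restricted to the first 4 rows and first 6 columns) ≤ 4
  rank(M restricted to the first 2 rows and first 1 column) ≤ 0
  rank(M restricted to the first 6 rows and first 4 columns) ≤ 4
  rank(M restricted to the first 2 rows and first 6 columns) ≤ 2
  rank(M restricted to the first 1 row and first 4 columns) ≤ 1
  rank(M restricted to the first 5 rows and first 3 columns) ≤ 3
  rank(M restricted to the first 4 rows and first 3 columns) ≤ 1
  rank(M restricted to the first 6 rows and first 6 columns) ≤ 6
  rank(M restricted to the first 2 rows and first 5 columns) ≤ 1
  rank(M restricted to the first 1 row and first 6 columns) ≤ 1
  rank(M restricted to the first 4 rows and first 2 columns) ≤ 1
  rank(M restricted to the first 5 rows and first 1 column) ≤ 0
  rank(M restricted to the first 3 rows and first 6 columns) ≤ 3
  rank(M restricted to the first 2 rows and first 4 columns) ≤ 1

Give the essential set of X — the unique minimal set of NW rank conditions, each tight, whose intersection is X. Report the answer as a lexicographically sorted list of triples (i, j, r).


Reconstructing r_w from the 14 given conditions:

  R[1]: 0 1 1 1 1 1
  R[2]: 0 1 1 1 1 2
  R[3]: 0 1 1 2 2 3
  R[4]: 0 1 1 2 3 4
  R[5]: 0 1 2 3 4 5
  R[6]: 1 2 3 4 5 6

hence w(1..6) = (2, 6, 4, 5, 3, 1).

ℓ(w)=10; the 3 essential cells (i,j,r):

[(2, 5, 1), (4, 3, 1), (5, 1, 0)]


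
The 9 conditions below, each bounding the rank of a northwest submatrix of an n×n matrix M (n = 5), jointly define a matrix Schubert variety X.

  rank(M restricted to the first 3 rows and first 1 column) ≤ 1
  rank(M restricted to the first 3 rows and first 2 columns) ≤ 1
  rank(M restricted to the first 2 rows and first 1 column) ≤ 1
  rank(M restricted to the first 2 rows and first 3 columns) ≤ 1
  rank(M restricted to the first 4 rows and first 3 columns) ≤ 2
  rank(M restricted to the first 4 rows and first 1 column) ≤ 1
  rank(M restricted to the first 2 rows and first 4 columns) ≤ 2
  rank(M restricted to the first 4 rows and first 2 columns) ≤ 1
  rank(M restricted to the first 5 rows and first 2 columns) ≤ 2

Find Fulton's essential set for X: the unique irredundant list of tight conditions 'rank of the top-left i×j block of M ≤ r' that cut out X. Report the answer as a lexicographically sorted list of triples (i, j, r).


Reconstructing r_w from the 9 given conditions:

  R[1]: 1 | 1 | 1 | 1 | 1
  R[2]: 1 | 1 | 1 | 2 | 2
  R[3]: 1 | 1 | 2 | 3 | 3
  R[4]: 1 | 1 | 2 | 3 | 4
  R[5]: 1 | 2 | 3 | 4 | 5

reading off 1-entries of Δ²R: w = (1, 4, 3, 5, 2).

Fulton essential set (2 of the 4 Rothe cells):

[(2, 3, 1), (4, 2, 1)]


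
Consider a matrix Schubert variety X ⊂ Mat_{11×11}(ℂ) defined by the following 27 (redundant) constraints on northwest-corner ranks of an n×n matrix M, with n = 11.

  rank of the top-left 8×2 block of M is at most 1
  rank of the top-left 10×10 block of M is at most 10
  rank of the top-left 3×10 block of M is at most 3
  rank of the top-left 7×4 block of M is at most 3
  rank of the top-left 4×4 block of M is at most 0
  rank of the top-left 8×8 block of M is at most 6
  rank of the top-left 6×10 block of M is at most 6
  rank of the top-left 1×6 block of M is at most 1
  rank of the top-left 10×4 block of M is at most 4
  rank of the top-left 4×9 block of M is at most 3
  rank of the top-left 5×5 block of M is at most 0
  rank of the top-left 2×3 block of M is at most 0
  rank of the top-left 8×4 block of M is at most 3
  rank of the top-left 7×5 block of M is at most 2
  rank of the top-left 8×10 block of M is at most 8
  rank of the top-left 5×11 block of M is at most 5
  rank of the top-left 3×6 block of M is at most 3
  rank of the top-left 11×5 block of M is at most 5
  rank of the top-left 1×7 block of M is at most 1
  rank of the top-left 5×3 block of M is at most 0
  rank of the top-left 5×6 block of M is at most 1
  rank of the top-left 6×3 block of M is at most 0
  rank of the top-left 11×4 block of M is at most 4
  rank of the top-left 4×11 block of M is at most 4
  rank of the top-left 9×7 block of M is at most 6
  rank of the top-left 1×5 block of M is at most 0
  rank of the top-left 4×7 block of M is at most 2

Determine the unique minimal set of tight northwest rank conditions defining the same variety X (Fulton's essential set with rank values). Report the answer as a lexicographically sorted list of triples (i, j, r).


Recovering R(i,j) via the rank-extension bound from the 27 conditions:

  R[1]: 0, 0, 0, 0, 0, 1, 1, 1, 1, 1, 1
  R[2]: 0, 0, 0, 0, 0, 1, 2, 2, 2, 2, 2
  R[3]: 0, 0, 0, 0, 0, 1, 2, 3, 3, 3, 3
  R[4]: 0, 0, 0, 0, 0, 1, 2, 3, 3, 4, 4
  R[5]: 0, 0, 0, 0, 0, 1, 2, 3, 4, 5, 5
  R[6]: 0, 0, 0, 1, 1, 2, 3, 4, 5, 6, 6
  R[7]: 1, 1, 1, 2, 2, 3, 4, 5, 6, 7, 7
  R[8]: 1, 1, 2, 3, 3, 4, 5, 6, 7, 8, 8
  R[9]: 1, 2, 3, 4, 4, 5, 6, 7, 8, 9, 9
  R[10]: 1, 2, 3, 4, 5, 6, 7, 8, 9, 10, 10
  R[11]: 1, 2, 3, 4, 5, 6, 7, 8, 9, 10, 11

so w = (6, 7, 8, 10, 9, 4, 1, 3, 2, 5, 11).

Rothe diagram D(w) (30 cells), 4 SE-corners (essential conditions):

[(4, 9, 3), (5, 5, 0), (6, 3, 0), (8, 2, 1)]


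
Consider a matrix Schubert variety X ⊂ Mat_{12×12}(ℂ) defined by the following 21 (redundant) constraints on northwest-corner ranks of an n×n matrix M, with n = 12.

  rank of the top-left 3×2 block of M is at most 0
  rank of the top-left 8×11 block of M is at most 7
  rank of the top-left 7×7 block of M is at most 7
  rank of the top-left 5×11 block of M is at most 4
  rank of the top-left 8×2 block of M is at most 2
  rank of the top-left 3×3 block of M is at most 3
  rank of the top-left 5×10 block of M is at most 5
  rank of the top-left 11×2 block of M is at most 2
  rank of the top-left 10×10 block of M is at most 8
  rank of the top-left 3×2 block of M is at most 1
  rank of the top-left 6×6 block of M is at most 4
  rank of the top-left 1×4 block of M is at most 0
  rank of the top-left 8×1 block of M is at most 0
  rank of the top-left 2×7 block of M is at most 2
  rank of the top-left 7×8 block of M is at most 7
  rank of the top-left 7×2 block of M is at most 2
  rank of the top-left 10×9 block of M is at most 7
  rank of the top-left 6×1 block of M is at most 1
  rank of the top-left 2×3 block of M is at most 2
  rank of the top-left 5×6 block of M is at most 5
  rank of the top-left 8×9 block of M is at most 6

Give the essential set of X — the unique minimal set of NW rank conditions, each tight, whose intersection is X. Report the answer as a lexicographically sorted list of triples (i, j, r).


Propagating the 21 rank bounds to every northwest block:

  0  0  0  0  1  1  1  1  1  1  1  1
  0  0  1  1  2  2  2  2  2  2  2  2
  0  0  1  2  3  3  3  3  3  3  3  3
  0  1  2  3  4  4  4  4  4  4  4  4
  0  1  2  3  4  4  4  4  4  4  4  5
  0  1  2  3  4  4  5  5  5  5  5  6
  0  1  2  3  4  5  6  6  6  6  6  7
  0  1  2  3  4  5  6  6  6  7  7  8
  1  2  3  4  5  6  7  7  7  8  8  9
  1  2  3  4  5  6  7  7  7  8  9  10
  1  2  3  4  5  6  7  8  8  9  10  11
  1  2  3  4  5  6  7  8  9  10  11  12

reading off 1-entries of Δ²R: w = (5, 3, 4, 2, 12, 7, 6, 10, 1, 11, 8, 9).

7 SE-corners of the 24-cell Rothe diagram give Ess(w):

[(1, 4, 0), (3, 2, 0), (5, 11, 4), (6, 6, 4), (8, 1, 0), (8, 9, 6), (10, 9, 7)]


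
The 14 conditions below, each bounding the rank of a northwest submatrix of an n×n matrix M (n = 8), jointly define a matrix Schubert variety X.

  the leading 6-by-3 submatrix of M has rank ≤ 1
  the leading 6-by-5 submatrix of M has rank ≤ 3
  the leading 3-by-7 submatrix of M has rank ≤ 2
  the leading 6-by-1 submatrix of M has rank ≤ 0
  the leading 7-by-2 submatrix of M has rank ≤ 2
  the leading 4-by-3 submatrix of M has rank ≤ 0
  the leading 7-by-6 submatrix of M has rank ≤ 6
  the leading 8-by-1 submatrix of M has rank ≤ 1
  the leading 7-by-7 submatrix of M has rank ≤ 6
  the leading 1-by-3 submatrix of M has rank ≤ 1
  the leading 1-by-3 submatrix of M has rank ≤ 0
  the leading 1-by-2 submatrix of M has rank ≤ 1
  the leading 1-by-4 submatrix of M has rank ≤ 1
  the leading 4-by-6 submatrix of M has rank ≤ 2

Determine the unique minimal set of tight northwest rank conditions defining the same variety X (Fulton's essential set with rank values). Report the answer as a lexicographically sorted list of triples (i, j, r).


The tightest implied rank at each (i,j), from the 14 conditions:

  row 1: 0 | 0 | 0 | 1 | 1 | 1 | 1 | 1
  row 2: 0 | 0 | 0 | 1 | 2 | 2 | 2 | 2
  row 3: 0 | 0 | 0 | 1 | 2 | 2 | 2 | 3
  row 4: 0 | 0 | 0 | 1 | 2 | 2 | 3 | 4
  row 5: 0 | 1 | 1 | 2 | 3 | 3 | 4 | 5
  row 6: 0 | 1 | 1 | 2 | 3 | 4 | 5 | 6
  row 7: 1 | 2 | 2 | 3 | 4 | 5 | 6 | 7
  row 8: 1 | 2 | 3 | 4 | 5 | 6 | 7 | 8

reading off 1-entries of Δ²R: w = (4, 5, 8, 7, 2, 6, 1, 3).

Rothe diagram D(w) (18 cells), 5 SE-corners (essential conditions):

[(3, 7, 2), (4, 3, 0), (4, 6, 2), (6, 1, 0), (6, 3, 1)]


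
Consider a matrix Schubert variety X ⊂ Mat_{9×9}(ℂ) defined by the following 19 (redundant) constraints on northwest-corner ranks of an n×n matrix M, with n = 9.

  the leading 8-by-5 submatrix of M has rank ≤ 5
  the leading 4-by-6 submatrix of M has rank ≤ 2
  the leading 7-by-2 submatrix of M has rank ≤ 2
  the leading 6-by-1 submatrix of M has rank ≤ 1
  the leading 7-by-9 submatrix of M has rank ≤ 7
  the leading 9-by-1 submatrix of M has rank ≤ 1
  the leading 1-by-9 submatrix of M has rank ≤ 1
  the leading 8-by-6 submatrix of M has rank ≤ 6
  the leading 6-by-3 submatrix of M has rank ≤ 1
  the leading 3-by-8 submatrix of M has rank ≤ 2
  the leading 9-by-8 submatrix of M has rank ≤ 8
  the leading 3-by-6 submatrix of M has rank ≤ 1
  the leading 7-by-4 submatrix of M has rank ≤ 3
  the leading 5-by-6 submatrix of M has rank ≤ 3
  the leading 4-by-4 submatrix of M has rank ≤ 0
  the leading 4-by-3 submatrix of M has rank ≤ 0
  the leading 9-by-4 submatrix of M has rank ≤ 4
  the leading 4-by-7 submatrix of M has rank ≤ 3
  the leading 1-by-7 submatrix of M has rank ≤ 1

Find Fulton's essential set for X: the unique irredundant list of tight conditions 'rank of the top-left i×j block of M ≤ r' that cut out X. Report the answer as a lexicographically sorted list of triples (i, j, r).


Rank table r_w(9×9) implied by the 19 constraints:

  row 1: 0 | 0 | 0 | 0 | 1 | 1 | 1 | 1 | 1
  row 2: 0 | 0 | 0 | 0 | 1 | 1 | 2 | 2 | 2
  row 3: 0 | 0 | 0 | 0 | 1 | 1 | 2 | 2 | 3
  row 4: 0 | 0 | 0 | 0 | 1 | 2 | 3 | 3 | 4
  row 5: 1 | 1 | 1 | 1 | 2 | 3 | 4 | 4 | 5
  row 6: 1 | 1 | 1 | 2 | 3 | 4 | 5 | 5 | 6
  row 7: 1 | 2 | 2 | 3 | 4 | 5 | 6 | 6 | 7
  row 8: 1 | 2 | 3 | 4 | 5 | 6 | 7 | 7 | 8
  row 9: 1 | 2 | 3 | 4 | 5 | 6 | 7 | 8 | 9

the unique w with this rank table is (5, 7, 9, 6, 1, 4, 2, 3, 8).

Rothe diagram D(w) (21 cells), 4 SE-corners (essential conditions):

[(3, 6, 1), (3, 8, 2), (4, 4, 0), (6, 3, 1)]


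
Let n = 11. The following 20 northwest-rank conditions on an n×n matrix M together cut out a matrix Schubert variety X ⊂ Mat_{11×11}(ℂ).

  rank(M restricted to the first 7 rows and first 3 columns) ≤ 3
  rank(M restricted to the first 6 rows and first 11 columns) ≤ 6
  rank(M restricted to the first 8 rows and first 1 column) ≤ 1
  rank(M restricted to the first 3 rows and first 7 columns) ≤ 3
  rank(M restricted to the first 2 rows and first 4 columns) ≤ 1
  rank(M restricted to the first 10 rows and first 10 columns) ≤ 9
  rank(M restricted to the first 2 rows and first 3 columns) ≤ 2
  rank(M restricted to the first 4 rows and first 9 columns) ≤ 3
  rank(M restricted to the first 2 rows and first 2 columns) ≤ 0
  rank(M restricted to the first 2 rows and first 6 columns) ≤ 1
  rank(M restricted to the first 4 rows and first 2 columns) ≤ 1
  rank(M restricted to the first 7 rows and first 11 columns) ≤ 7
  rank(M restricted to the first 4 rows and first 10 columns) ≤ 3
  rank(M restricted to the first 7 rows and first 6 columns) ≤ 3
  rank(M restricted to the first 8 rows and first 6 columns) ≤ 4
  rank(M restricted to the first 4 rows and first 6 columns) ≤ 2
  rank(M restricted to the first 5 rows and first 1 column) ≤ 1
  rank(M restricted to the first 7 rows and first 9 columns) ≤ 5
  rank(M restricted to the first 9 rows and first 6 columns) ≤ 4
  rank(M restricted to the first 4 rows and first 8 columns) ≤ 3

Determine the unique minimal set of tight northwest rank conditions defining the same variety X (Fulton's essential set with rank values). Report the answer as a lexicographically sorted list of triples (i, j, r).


Reconstructing r_w from the 20 given conditions:

  R[1]: 0, 0, 1, 1, 1, 1, 1, 1, 1, 1, 1
  R[2]: 0, 0, 1, 1, 1, 1, 2, 2, 2, 2, 2
  R[3]: 1, 1, 2, 2, 2, 2, 3, 3, 3, 3, 3
  R[4]: 1, 1, 2, 2, 2, 2, 3, 3, 3, 3, 4
  R[5]: 1, 2, 3, 3, 3, 3, 4, 4, 4, 4, 5
  R[6]: 1, 2, 3, 3, 3, 3, 4, 5, 5, 5, 6
  R[7]: 1, 2, 3, 3, 3, 3, 4, 5, 5, 6, 7
  R[8]: 1, 2, 3, 4, 4, 4, 5, 6, 6, 7, 8
  R[9]: 1, 2, 3, 4, 4, 4, 5, 6, 7, 8, 9
  R[10]: 1, 2, 3, 4, 5, 5, 6, 7, 8, 9, 10
  R[11]: 1, 2, 3, 4, 5, 6, 7, 8, 9, 10, 11

hence w(1..11) = (3, 7, 1, 11, 2, 8, 10, 4, 9, 5, 6).

ℓ(w)=23; the 8 essential cells (i,j,r):

[(2, 2, 0), (2, 6, 1), (4, 2, 1), (4, 6, 2), (4, 10, 3), (7, 6, 3), (7, 9, 5), (9, 6, 4)]


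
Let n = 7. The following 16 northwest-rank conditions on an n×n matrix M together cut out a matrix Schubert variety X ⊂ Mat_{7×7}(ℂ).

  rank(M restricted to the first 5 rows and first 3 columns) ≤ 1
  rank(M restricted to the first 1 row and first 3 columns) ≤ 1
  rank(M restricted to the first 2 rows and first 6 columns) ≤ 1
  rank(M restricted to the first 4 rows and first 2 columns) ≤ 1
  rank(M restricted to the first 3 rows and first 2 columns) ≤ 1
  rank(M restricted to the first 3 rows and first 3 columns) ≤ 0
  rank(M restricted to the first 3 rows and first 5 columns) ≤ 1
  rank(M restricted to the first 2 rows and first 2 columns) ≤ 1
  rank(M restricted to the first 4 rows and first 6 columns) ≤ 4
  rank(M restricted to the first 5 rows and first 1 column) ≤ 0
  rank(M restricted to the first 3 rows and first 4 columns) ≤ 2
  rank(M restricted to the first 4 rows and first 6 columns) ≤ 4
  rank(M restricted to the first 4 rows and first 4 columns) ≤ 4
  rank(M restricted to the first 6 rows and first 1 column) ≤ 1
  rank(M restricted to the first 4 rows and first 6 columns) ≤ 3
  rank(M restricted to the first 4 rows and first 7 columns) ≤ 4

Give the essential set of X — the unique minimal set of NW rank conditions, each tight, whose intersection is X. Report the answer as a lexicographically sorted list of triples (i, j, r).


Rank table r_w(7×7) implied by the 16 constraints:

  i=1: 0  0  0  1  1  1  1
  i=2: 0  0  0  1  1  1  2
  i=3: 0  0  0  1  1  2  3
  i=4: 0  1  1  2  2  3  4
  i=5: 0  1  1  2  3  4  5
  i=6: 1  2  2  3  4  5  6
  i=7: 1  2  3  4  5  6  7

giving w = (4, 7, 6, 2, 5, 1, 3) via Δ²R.

D(w) has 15 cells with 5 SE-corners; essential set:

[(2, 6, 1), (3, 3, 0), (3, 5, 1), (5, 1, 0), (5, 3, 1)]


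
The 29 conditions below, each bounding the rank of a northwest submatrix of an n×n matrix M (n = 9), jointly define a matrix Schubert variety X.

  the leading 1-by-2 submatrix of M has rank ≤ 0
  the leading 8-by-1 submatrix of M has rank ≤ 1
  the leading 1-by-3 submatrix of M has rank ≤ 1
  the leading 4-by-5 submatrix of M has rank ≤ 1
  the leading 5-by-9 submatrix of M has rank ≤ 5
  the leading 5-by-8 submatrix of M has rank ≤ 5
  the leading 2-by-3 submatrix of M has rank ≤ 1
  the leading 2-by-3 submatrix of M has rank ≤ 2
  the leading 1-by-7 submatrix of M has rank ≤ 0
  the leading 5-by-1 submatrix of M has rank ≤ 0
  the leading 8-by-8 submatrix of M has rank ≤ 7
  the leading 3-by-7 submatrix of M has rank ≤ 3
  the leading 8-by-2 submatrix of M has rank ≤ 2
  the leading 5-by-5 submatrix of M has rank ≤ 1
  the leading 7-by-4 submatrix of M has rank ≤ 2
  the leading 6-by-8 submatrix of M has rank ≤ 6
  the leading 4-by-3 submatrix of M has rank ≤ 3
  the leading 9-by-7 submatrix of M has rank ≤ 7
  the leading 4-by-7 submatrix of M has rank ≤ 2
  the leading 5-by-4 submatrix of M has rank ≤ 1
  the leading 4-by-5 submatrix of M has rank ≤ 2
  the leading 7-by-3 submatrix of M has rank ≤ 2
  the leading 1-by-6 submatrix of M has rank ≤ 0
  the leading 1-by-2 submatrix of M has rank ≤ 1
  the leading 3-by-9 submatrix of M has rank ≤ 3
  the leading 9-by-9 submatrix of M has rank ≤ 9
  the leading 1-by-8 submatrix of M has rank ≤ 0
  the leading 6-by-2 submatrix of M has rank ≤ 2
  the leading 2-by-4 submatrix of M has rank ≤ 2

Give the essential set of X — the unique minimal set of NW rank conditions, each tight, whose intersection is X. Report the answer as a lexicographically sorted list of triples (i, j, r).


Reconstructing r_w from the 29 given conditions:

  R[1]: 0, 0, 0, 0, 0, 0, 0, 0, 1
  R[2]: 0, 1, 1, 1, 1, 1, 1, 1, 2
  R[3]: 0, 1, 1, 1, 1, 2, 2, 2, 3
  R[4]: 0, 1, 1, 1, 1, 2, 2, 3, 4
  R[5]: 0, 1, 1, 1, 1, 2, 3, 4, 5
  R[6]: 1, 2, 2, 2, 2, 3, 4, 5, 6
  R[7]: 1, 2, 2, 2, 3, 4, 5, 6, 7
  R[8]: 1, 2, 3, 3, 4, 5, 6, 7, 8
  R[9]: 1, 2, 3, 4, 5, 6, 7, 8, 9

giving w = (9, 2, 6, 8, 7, 1, 5, 3, 4) via Δ²R.

5 SE-corners of the 24-cell Rothe diagram give Ess(w):

[(1, 8, 0), (4, 7, 2), (5, 1, 0), (5, 5, 1), (7, 4, 2)]


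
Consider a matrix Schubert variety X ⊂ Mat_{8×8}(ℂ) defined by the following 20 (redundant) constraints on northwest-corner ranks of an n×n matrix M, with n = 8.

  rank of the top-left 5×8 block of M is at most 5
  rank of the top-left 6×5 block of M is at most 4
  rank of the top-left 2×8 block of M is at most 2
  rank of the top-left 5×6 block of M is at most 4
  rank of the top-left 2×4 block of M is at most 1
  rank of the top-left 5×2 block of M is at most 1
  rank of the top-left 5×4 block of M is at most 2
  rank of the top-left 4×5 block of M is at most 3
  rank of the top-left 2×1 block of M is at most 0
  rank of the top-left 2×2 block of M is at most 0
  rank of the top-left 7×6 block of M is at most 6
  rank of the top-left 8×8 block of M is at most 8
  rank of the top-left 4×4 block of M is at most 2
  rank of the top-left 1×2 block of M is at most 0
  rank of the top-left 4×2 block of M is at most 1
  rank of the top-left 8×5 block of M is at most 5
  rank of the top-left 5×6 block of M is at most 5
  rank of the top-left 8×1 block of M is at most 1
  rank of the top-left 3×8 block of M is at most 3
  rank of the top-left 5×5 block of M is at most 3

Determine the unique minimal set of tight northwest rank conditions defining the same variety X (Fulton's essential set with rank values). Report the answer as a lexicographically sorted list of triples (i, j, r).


Propagating the 20 rank bounds to every northwest block:

  R[1]: 0, 0, 1, 1, 1, 1, 1, 1
  R[2]: 0, 0, 1, 1, 2, 2, 2, 2
  R[3]: 1, 1, 2, 2, 3, 3, 3, 3
  R[4]: 1, 1, 2, 2, 3, 4, 4, 4
  R[5]: 1, 1, 2, 2, 3, 4, 5, 5
  R[6]: 1, 2, 3, 3, 4, 5, 6, 6
  R[7]: 1, 2, 3, 4, 5, 6, 7, 7
  R[8]: 1, 2, 3, 4, 5, 6, 7, 8

second differences of R give the permutation w = (3, 5, 1, 6, 7, 2, 4, 8).

4 SE-corners of the 9-cell Rothe diagram give Ess(w):

[(2, 2, 0), (2, 4, 1), (5, 2, 1), (5, 4, 2)]


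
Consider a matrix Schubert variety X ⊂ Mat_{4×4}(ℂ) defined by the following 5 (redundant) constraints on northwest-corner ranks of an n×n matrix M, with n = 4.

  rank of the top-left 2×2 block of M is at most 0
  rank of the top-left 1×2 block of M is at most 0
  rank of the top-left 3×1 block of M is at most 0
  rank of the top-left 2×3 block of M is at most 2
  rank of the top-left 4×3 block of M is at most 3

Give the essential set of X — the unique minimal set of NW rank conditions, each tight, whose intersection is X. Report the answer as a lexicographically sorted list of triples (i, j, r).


Recovering R(i,j) via the rank-extension bound from the 5 conditions:

  R[1]: 0  0  1  1
  R[2]: 0  0  1  2
  R[3]: 0  1  2  3
  R[4]: 1  2  3  4

reading off 1-entries of Δ²R: w = (3, 4, 2, 1).

D(w) has 5 cells with 2 SE-corners; essential set:

[(2, 2, 0), (3, 1, 0)]


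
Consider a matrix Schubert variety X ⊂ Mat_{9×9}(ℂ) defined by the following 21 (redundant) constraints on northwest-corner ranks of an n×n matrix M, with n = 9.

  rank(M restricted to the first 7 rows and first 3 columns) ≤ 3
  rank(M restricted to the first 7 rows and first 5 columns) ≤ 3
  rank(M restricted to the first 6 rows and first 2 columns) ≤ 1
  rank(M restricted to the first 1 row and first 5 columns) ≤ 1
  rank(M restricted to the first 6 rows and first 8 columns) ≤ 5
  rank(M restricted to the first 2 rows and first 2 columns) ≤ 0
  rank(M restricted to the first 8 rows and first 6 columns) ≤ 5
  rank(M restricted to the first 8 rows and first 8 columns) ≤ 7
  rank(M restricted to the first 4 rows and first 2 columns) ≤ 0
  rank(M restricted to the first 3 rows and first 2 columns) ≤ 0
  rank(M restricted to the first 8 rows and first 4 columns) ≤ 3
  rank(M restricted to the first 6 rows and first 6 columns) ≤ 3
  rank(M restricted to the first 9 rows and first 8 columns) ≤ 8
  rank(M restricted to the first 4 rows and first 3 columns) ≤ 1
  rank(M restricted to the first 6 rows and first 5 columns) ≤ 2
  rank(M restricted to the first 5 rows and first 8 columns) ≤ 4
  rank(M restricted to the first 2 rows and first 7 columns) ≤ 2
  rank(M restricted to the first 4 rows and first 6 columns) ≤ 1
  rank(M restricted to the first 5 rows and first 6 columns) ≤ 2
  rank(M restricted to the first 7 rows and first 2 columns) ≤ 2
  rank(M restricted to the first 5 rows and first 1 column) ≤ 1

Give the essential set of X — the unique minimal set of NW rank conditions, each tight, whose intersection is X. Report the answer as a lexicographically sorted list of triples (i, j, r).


Recovering R(i,j) via the rank-extension bound from the 21 conditions:

  0 0 1 1 1 1 1 1 1
  0 0 1 1 1 1 2 2 2
  0 0 1 1 1 1 2 3 3
  0 0 1 1 1 1 2 3 4
  1 1 2 2 2 2 3 4 5
  1 1 2 2 2 3 4 5 6
  1 2 3 3 3 4 5 6 7
  1 2 3 3 4 5 6 7 8
  1 2 3 4 5 6 7 8 9

so w = (3, 7, 8, 9, 1, 6, 2, 5, 4).

|D(w)|=21, |Ess(w)|=5:

[(4, 2, 0), (4, 6, 1), (6, 2, 1), (6, 5, 2), (8, 4, 3)]
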